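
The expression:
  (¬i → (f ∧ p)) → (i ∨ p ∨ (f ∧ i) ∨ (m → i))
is always true.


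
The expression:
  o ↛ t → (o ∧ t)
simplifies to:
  t ∨ ¬o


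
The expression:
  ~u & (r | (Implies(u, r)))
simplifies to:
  ~u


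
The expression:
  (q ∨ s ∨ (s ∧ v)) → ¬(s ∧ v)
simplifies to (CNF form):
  ¬s ∨ ¬v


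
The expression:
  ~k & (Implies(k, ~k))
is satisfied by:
  {k: False}


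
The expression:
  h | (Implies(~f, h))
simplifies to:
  f | h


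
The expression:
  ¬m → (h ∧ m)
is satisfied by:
  {m: True}


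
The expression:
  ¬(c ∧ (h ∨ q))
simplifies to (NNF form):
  (¬h ∧ ¬q) ∨ ¬c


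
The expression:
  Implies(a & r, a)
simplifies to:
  True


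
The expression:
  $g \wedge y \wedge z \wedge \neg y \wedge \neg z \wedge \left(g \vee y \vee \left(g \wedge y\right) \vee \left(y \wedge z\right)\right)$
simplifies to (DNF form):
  $\text{False}$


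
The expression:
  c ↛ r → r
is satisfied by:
  {r: True, c: False}
  {c: False, r: False}
  {c: True, r: True}


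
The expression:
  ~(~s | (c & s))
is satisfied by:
  {s: True, c: False}


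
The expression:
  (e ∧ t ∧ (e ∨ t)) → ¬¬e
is always true.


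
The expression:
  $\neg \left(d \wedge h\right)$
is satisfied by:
  {h: False, d: False}
  {d: True, h: False}
  {h: True, d: False}


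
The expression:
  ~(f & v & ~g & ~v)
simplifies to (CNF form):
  True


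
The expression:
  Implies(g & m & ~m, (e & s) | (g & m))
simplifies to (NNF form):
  True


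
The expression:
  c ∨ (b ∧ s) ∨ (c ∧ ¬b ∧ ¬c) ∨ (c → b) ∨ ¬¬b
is always true.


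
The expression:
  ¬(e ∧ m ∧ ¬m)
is always true.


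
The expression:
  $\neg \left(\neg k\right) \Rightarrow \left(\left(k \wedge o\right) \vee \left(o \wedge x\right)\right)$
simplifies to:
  $o \vee \neg k$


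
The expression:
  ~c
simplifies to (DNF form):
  ~c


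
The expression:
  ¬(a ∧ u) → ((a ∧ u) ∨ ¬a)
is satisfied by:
  {u: True, a: False}
  {a: False, u: False}
  {a: True, u: True}


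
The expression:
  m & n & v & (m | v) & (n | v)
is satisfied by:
  {m: True, n: True, v: True}


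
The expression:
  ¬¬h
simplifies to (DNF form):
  h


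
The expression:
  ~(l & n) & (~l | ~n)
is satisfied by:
  {l: False, n: False}
  {n: True, l: False}
  {l: True, n: False}


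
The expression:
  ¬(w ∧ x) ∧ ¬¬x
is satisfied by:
  {x: True, w: False}


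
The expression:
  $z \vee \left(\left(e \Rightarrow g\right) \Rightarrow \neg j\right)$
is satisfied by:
  {z: True, e: True, g: False, j: False}
  {z: True, e: False, g: False, j: False}
  {z: True, g: True, e: True, j: False}
  {z: True, g: True, e: False, j: False}
  {e: True, z: False, g: False, j: False}
  {e: False, z: False, g: False, j: False}
  {g: True, e: True, z: False, j: False}
  {g: True, e: False, z: False, j: False}
  {j: True, z: True, e: True, g: False}
  {j: True, z: True, e: False, g: False}
  {j: True, z: True, g: True, e: True}
  {j: True, z: True, g: True, e: False}
  {j: True, e: True, g: False, z: False}


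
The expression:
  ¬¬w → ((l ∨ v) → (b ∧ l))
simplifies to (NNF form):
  (b ∧ l) ∨ (¬l ∧ ¬v) ∨ ¬w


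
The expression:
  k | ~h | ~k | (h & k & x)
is always true.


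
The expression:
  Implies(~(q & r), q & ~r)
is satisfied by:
  {q: True}


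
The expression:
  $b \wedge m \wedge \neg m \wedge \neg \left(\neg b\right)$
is never true.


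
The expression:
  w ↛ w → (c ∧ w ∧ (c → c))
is always true.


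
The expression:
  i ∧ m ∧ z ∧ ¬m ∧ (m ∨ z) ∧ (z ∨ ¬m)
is never true.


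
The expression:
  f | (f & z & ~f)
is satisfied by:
  {f: True}


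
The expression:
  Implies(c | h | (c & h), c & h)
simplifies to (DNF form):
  (c & h) | (~c & ~h)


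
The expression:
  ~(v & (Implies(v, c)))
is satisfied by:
  {v: False, c: False}
  {c: True, v: False}
  {v: True, c: False}


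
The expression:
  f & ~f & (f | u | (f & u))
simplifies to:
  False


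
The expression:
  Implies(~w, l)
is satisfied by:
  {l: True, w: True}
  {l: True, w: False}
  {w: True, l: False}


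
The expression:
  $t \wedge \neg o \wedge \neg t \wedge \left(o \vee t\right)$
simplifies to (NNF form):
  $\text{False}$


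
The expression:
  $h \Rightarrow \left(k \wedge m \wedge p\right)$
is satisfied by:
  {p: True, k: True, m: True, h: False}
  {p: True, k: True, m: False, h: False}
  {p: True, m: True, k: False, h: False}
  {p: True, m: False, k: False, h: False}
  {k: True, m: True, p: False, h: False}
  {k: True, p: False, m: False, h: False}
  {k: False, m: True, p: False, h: False}
  {k: False, p: False, m: False, h: False}
  {p: True, h: True, k: True, m: True}


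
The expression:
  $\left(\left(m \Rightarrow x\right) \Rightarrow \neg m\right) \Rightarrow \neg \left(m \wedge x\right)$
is always true.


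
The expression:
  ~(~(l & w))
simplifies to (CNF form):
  l & w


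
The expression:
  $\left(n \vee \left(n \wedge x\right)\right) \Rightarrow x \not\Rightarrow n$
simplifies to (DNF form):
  $\neg n$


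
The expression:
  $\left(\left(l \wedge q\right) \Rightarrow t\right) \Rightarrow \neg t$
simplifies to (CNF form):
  $\neg t$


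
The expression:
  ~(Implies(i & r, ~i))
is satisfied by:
  {r: True, i: True}


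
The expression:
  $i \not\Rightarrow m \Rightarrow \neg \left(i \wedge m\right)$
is always true.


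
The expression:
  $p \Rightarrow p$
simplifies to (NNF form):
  $\text{True}$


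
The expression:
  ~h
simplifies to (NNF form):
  ~h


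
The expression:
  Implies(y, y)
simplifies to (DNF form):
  True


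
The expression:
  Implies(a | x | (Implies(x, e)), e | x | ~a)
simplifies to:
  e | x | ~a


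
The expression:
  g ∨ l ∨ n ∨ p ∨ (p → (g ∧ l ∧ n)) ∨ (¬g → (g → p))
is always true.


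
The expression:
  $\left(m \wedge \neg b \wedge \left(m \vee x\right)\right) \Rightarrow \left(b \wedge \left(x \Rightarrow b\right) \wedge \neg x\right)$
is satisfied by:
  {b: True, m: False}
  {m: False, b: False}
  {m: True, b: True}


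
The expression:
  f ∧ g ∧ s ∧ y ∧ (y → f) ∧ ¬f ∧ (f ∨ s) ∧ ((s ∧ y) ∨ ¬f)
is never true.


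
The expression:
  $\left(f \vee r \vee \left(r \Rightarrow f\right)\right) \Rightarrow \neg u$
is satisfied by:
  {u: False}


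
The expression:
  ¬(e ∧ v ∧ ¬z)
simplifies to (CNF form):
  z ∨ ¬e ∨ ¬v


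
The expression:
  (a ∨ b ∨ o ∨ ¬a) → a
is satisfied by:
  {a: True}


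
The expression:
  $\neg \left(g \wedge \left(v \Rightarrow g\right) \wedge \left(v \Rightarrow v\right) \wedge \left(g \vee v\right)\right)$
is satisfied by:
  {g: False}


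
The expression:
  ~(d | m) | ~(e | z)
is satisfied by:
  {d: False, z: False, m: False, e: False}
  {e: True, d: False, z: False, m: False}
  {m: True, d: False, z: False, e: False}
  {z: True, e: False, d: False, m: False}
  {e: True, z: True, d: False, m: False}
  {d: True, e: False, z: False, m: False}
  {m: True, d: True, e: False, z: False}


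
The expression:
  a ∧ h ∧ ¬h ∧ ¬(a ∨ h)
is never true.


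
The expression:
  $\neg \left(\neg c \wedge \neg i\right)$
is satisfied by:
  {i: True, c: True}
  {i: True, c: False}
  {c: True, i: False}


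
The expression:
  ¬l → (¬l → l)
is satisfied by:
  {l: True}


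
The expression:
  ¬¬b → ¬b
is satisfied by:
  {b: False}


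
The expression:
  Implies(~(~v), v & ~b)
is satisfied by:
  {v: False, b: False}
  {b: True, v: False}
  {v: True, b: False}


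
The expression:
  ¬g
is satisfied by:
  {g: False}


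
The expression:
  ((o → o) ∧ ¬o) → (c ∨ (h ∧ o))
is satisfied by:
  {o: True, c: True}
  {o: True, c: False}
  {c: True, o: False}


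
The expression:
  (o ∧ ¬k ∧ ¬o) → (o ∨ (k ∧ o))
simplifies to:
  True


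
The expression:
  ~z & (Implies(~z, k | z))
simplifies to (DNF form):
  k & ~z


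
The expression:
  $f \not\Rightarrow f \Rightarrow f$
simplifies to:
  $\text{True}$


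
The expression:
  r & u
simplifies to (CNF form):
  r & u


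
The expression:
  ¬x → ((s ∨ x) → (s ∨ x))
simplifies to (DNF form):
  True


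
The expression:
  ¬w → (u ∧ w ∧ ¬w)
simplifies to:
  w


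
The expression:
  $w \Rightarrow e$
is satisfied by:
  {e: True, w: False}
  {w: False, e: False}
  {w: True, e: True}


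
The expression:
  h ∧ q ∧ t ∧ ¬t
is never true.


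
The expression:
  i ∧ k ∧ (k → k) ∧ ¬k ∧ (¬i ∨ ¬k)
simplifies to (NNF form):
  False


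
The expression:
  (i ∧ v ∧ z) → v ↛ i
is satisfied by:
  {v: False, z: False, i: False}
  {i: True, v: False, z: False}
  {z: True, v: False, i: False}
  {i: True, z: True, v: False}
  {v: True, i: False, z: False}
  {i: True, v: True, z: False}
  {z: True, v: True, i: False}


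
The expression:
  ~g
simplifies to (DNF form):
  ~g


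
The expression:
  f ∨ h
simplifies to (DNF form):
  f ∨ h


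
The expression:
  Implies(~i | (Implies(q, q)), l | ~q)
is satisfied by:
  {l: True, q: False}
  {q: False, l: False}
  {q: True, l: True}


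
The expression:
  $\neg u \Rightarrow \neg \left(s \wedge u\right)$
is always true.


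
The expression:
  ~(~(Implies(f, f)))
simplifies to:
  True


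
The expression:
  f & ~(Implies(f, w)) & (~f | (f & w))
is never true.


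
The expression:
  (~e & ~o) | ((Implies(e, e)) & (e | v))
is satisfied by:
  {v: True, e: True, o: False}
  {v: True, o: False, e: False}
  {e: True, o: False, v: False}
  {e: False, o: False, v: False}
  {v: True, e: True, o: True}
  {v: True, o: True, e: False}
  {e: True, o: True, v: False}


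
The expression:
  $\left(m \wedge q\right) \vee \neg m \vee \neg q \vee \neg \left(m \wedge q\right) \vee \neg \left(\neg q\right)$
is always true.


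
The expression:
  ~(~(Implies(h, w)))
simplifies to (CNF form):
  w | ~h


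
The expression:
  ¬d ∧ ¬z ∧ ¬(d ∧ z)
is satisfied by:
  {d: False, z: False}


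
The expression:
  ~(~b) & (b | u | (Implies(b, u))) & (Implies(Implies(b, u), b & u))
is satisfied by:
  {b: True}


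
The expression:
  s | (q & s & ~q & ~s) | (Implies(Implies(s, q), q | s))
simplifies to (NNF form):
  q | s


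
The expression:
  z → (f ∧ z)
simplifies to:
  f ∨ ¬z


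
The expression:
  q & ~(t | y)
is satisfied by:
  {q: True, y: False, t: False}


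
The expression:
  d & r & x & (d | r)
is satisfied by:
  {r: True, d: True, x: True}


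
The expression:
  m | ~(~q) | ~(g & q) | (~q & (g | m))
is always true.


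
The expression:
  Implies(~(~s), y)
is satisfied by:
  {y: True, s: False}
  {s: False, y: False}
  {s: True, y: True}


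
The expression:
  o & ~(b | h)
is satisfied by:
  {o: True, h: False, b: False}


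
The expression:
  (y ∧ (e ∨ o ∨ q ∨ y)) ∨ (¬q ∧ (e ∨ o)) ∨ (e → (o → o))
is always true.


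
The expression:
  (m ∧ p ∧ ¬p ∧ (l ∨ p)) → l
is always true.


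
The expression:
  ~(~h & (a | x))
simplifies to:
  h | (~a & ~x)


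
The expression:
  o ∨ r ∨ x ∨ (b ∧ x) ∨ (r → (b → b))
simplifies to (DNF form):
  True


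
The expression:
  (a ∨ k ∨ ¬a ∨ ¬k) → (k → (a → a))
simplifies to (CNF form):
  True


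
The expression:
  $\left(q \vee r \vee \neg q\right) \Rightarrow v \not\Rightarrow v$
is never true.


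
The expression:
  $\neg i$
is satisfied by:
  {i: False}


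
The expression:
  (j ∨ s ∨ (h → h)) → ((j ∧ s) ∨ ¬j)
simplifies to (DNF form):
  s ∨ ¬j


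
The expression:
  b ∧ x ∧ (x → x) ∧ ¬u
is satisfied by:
  {b: True, x: True, u: False}


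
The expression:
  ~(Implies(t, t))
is never true.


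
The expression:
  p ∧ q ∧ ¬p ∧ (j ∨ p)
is never true.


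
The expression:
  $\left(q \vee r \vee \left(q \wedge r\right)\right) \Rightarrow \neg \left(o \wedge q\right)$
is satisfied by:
  {o: False, q: False}
  {q: True, o: False}
  {o: True, q: False}


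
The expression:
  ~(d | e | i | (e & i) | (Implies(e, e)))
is never true.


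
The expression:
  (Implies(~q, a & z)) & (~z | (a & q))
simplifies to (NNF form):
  q & (a | ~z)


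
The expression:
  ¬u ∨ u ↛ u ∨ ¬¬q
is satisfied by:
  {q: True, u: False}
  {u: False, q: False}
  {u: True, q: True}


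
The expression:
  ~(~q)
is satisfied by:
  {q: True}


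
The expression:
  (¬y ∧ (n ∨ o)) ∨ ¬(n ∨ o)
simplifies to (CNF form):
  (¬n ∨ ¬y) ∧ (¬o ∨ ¬y)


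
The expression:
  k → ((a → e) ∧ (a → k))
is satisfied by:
  {e: True, k: False, a: False}
  {k: False, a: False, e: False}
  {a: True, e: True, k: False}
  {a: True, k: False, e: False}
  {e: True, k: True, a: False}
  {k: True, e: False, a: False}
  {a: True, k: True, e: True}


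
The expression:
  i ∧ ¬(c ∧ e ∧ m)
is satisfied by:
  {i: True, m: False, c: False, e: False}
  {i: True, e: True, m: False, c: False}
  {i: True, c: True, m: False, e: False}
  {i: True, e: True, c: True, m: False}
  {i: True, m: True, c: False, e: False}
  {i: True, e: True, m: True, c: False}
  {i: True, c: True, m: True, e: False}


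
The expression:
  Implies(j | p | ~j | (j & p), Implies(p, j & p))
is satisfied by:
  {j: True, p: False}
  {p: False, j: False}
  {p: True, j: True}


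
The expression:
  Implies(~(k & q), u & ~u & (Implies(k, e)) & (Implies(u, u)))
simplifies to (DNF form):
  k & q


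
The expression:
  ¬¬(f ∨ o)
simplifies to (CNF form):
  f ∨ o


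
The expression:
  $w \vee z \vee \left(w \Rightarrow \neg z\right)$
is always true.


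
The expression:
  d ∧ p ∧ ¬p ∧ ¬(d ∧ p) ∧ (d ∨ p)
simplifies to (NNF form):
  False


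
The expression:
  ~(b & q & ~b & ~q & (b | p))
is always true.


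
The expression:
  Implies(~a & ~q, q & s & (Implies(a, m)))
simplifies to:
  a | q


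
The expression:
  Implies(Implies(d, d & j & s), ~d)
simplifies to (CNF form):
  ~d | ~j | ~s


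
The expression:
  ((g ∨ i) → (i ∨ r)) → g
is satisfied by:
  {g: True}


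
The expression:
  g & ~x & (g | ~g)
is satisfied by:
  {g: True, x: False}


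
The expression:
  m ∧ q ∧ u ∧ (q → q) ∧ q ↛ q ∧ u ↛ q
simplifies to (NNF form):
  False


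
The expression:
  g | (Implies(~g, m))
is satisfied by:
  {m: True, g: True}
  {m: True, g: False}
  {g: True, m: False}


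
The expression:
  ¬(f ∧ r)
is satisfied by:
  {r: False, f: False}
  {f: True, r: False}
  {r: True, f: False}


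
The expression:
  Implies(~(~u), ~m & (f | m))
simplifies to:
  ~u | (f & ~m)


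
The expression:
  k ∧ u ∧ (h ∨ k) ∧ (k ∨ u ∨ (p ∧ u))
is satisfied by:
  {u: True, k: True}


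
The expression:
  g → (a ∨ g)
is always true.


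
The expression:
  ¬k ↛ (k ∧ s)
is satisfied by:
  {k: False}


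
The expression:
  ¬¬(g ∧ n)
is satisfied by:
  {g: True, n: True}


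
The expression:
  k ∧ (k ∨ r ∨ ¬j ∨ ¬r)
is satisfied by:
  {k: True}


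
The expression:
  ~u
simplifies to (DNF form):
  ~u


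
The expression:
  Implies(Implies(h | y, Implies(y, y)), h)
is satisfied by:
  {h: True}


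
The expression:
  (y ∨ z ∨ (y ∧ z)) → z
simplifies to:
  z ∨ ¬y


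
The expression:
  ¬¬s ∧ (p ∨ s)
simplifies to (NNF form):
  s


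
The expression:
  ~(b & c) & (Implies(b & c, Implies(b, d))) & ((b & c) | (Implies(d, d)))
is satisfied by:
  {c: False, b: False}
  {b: True, c: False}
  {c: True, b: False}


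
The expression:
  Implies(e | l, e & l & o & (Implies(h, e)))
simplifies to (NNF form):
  (e | ~l) & (l | ~e) & (o | ~l)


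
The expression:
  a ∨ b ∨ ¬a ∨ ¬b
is always true.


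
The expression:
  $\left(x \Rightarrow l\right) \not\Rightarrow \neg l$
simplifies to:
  $l$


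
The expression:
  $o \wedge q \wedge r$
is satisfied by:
  {r: True, o: True, q: True}


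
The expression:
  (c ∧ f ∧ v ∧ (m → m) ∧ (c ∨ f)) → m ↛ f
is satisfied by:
  {v: False, c: False, f: False}
  {f: True, v: False, c: False}
  {c: True, v: False, f: False}
  {f: True, c: True, v: False}
  {v: True, f: False, c: False}
  {f: True, v: True, c: False}
  {c: True, v: True, f: False}


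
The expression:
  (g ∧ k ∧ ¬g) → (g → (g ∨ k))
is always true.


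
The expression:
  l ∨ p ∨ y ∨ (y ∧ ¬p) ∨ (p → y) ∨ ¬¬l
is always true.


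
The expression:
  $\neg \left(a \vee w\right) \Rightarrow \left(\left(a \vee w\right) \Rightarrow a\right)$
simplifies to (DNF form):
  $\text{True}$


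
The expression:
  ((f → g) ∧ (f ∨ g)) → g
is always true.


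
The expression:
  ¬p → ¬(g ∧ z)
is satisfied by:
  {p: True, g: False, z: False}
  {g: False, z: False, p: False}
  {z: True, p: True, g: False}
  {z: True, g: False, p: False}
  {p: True, g: True, z: False}
  {g: True, p: False, z: False}
  {z: True, g: True, p: True}


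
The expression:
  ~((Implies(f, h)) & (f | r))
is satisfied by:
  {h: False, f: False, r: False}
  {f: True, h: False, r: False}
  {r: True, f: True, h: False}
  {h: True, f: False, r: False}


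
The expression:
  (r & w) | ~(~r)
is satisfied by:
  {r: True}


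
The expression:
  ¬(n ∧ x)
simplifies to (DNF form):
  ¬n ∨ ¬x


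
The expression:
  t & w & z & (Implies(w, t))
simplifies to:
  t & w & z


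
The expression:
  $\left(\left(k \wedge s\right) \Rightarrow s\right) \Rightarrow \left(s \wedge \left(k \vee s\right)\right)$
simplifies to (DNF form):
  $s$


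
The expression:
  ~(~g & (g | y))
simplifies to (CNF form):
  g | ~y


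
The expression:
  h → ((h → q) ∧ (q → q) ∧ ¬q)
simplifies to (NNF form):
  ¬h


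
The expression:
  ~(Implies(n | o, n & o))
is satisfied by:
  {n: True, o: False}
  {o: True, n: False}


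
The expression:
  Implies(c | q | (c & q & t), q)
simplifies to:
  q | ~c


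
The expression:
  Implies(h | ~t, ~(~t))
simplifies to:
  t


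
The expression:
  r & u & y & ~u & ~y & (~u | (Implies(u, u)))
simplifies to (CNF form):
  False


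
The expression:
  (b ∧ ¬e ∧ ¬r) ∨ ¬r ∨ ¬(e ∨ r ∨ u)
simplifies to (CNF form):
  ¬r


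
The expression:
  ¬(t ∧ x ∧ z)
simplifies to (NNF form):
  ¬t ∨ ¬x ∨ ¬z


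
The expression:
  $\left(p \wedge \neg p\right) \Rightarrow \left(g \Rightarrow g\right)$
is always true.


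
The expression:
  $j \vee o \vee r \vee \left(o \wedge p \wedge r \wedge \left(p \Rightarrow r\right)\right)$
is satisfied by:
  {r: True, o: True, j: True}
  {r: True, o: True, j: False}
  {r: True, j: True, o: False}
  {r: True, j: False, o: False}
  {o: True, j: True, r: False}
  {o: True, j: False, r: False}
  {j: True, o: False, r: False}


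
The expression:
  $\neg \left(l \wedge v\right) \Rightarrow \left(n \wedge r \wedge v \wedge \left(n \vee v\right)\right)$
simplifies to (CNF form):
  $v \wedge \left(l \vee n\right) \wedge \left(l \vee r\right)$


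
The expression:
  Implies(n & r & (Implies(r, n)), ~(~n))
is always true.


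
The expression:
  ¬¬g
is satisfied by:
  {g: True}


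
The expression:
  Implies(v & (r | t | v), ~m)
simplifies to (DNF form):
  ~m | ~v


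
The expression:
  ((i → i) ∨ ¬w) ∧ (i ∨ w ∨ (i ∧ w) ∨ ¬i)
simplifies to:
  True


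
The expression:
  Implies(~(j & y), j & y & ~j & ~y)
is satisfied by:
  {j: True, y: True}


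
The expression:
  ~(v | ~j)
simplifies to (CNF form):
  j & ~v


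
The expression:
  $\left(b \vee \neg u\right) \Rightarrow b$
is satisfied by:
  {b: True, u: True}
  {b: True, u: False}
  {u: True, b: False}


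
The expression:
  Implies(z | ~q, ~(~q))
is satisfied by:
  {q: True}


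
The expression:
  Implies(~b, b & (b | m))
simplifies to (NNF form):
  b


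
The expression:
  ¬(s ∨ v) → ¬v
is always true.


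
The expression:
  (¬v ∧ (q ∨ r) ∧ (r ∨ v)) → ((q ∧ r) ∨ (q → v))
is always true.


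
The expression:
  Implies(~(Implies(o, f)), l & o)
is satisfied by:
  {l: True, f: True, o: False}
  {l: True, f: False, o: False}
  {f: True, l: False, o: False}
  {l: False, f: False, o: False}
  {o: True, l: True, f: True}
  {o: True, l: True, f: False}
  {o: True, f: True, l: False}


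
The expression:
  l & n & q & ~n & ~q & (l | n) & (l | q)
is never true.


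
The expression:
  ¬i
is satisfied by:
  {i: False}


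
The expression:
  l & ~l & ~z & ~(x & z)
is never true.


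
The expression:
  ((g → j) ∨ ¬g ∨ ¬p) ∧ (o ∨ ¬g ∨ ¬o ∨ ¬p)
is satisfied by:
  {j: True, p: False, g: False}
  {p: False, g: False, j: False}
  {j: True, g: True, p: False}
  {g: True, p: False, j: False}
  {j: True, p: True, g: False}
  {p: True, j: False, g: False}
  {j: True, g: True, p: True}


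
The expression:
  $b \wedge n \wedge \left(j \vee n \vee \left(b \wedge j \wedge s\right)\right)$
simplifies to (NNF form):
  $b \wedge n$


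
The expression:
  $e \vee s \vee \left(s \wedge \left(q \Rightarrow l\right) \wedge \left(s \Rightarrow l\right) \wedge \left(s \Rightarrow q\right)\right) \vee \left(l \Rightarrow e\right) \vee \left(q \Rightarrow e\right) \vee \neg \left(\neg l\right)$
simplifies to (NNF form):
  $\text{True}$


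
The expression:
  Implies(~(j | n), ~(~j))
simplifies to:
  j | n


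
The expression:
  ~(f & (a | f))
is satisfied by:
  {f: False}


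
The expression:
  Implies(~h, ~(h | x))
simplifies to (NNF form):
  h | ~x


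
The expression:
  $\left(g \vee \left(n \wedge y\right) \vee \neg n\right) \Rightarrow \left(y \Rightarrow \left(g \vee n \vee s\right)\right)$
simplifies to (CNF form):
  $g \vee n \vee s \vee \neg y$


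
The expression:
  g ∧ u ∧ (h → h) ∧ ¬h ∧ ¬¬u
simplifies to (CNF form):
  g ∧ u ∧ ¬h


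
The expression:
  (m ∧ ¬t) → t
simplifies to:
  t ∨ ¬m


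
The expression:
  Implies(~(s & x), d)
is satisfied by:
  {d: True, s: True, x: True}
  {d: True, s: True, x: False}
  {d: True, x: True, s: False}
  {d: True, x: False, s: False}
  {s: True, x: True, d: False}


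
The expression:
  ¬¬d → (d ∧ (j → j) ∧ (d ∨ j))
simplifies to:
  True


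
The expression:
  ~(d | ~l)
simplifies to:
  l & ~d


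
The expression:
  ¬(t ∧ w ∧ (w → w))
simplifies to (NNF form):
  ¬t ∨ ¬w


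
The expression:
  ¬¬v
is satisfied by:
  {v: True}


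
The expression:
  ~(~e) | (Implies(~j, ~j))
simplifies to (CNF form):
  True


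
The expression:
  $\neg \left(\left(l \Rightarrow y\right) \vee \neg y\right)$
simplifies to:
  $\text{False}$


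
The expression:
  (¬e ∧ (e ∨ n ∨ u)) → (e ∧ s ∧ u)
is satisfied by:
  {e: True, n: False, u: False}
  {e: True, u: True, n: False}
  {e: True, n: True, u: False}
  {e: True, u: True, n: True}
  {u: False, n: False, e: False}


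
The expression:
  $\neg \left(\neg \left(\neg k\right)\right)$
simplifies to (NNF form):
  $\neg k$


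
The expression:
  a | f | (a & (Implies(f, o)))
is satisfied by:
  {a: True, f: True}
  {a: True, f: False}
  {f: True, a: False}


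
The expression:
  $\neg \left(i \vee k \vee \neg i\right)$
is never true.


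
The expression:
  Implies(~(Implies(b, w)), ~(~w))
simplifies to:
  w | ~b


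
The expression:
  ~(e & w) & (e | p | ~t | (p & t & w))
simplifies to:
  (e & ~w) | (p & ~e) | (~e & ~t)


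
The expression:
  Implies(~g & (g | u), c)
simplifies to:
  c | g | ~u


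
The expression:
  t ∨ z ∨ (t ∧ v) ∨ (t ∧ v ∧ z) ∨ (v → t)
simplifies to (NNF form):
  t ∨ z ∨ ¬v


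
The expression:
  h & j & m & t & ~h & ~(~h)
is never true.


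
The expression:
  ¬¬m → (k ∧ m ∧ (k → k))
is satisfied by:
  {k: True, m: False}
  {m: False, k: False}
  {m: True, k: True}


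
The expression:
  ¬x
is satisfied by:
  {x: False}


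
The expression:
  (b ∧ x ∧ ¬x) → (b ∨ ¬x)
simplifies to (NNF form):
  True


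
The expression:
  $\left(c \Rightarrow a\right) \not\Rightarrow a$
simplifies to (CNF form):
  $\neg a \wedge \neg c$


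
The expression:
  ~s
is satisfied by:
  {s: False}


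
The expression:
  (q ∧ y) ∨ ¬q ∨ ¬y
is always true.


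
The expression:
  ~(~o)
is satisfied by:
  {o: True}


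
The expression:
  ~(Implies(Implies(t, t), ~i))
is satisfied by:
  {i: True}


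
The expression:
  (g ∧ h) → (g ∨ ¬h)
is always true.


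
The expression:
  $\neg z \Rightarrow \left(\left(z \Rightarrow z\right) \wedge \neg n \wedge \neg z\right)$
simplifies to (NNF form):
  $z \vee \neg n$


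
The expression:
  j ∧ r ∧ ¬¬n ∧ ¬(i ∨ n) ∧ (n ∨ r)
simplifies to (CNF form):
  False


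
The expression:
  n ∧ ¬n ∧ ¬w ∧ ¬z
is never true.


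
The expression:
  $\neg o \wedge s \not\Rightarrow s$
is never true.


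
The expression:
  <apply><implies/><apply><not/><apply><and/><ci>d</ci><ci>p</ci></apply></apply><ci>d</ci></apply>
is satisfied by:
  {d: True}


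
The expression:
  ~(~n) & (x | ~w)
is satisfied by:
  {x: True, n: True, w: False}
  {n: True, w: False, x: False}
  {x: True, w: True, n: True}


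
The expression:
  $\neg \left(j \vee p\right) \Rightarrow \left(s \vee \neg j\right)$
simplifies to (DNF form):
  $\text{True}$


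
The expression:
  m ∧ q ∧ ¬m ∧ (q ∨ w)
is never true.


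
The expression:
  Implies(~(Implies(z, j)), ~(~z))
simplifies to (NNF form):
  True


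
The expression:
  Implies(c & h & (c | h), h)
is always true.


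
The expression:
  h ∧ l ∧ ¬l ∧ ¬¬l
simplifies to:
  False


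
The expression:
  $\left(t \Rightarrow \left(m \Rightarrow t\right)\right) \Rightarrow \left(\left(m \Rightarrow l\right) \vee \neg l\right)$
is always true.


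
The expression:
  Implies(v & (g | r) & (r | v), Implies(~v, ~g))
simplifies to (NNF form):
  True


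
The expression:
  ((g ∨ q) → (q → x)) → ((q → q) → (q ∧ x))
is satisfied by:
  {q: True}


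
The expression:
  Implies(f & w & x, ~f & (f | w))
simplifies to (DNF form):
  ~f | ~w | ~x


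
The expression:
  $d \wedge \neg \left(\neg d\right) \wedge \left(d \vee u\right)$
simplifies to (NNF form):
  $d$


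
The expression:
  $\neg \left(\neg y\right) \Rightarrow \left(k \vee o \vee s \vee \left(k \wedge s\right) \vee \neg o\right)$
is always true.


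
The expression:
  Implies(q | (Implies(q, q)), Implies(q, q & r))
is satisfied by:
  {r: True, q: False}
  {q: False, r: False}
  {q: True, r: True}


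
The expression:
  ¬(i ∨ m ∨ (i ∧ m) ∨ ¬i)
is never true.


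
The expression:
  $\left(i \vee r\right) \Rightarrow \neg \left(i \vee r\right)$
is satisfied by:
  {i: False, r: False}


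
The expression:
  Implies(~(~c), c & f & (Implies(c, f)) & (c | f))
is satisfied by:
  {f: True, c: False}
  {c: False, f: False}
  {c: True, f: True}


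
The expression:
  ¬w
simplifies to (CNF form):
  ¬w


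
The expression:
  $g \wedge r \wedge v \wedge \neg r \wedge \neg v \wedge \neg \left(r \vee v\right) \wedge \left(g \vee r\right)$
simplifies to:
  $\text{False}$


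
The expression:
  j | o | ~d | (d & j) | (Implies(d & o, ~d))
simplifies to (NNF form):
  True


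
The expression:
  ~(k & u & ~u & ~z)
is always true.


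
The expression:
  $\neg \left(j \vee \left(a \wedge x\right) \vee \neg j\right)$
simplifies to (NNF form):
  $\text{False}$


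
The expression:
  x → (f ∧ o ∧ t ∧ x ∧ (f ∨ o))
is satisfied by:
  {f: True, o: True, t: True, x: False}
  {f: True, o: True, t: False, x: False}
  {f: True, t: True, o: False, x: False}
  {f: True, t: False, o: False, x: False}
  {o: True, t: True, f: False, x: False}
  {o: True, t: False, f: False, x: False}
  {t: True, f: False, o: False, x: False}
  {t: False, f: False, o: False, x: False}
  {x: True, f: True, o: True, t: True}


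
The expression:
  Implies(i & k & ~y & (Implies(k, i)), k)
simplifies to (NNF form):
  True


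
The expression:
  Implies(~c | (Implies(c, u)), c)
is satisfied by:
  {c: True}


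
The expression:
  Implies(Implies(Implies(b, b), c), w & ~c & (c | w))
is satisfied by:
  {c: False}


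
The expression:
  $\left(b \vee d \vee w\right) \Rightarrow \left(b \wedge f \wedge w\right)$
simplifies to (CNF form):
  $\left(b \vee \neg d\right) \wedge \left(b \vee \neg w\right) \wedge \left(f \vee \neg w\right) \wedge \left(w \vee \neg b\right)$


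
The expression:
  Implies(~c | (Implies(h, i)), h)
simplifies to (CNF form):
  h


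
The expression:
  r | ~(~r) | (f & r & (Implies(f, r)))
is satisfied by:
  {r: True}


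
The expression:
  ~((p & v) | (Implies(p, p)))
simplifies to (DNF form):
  False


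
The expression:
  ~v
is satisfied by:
  {v: False}


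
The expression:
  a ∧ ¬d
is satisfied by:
  {a: True, d: False}


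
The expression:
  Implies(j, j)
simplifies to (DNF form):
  True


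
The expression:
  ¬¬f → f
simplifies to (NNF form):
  True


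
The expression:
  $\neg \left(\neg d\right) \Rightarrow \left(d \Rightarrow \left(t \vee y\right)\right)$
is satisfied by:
  {y: True, t: True, d: False}
  {y: True, t: False, d: False}
  {t: True, y: False, d: False}
  {y: False, t: False, d: False}
  {y: True, d: True, t: True}
  {y: True, d: True, t: False}
  {d: True, t: True, y: False}


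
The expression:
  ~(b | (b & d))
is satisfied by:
  {b: False}


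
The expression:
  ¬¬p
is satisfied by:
  {p: True}


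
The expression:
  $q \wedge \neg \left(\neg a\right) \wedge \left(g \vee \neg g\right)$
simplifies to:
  $a \wedge q$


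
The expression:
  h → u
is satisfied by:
  {u: True, h: False}
  {h: False, u: False}
  {h: True, u: True}


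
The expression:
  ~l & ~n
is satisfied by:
  {n: False, l: False}


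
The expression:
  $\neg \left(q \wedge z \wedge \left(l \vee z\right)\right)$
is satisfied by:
  {q: False, z: False}
  {z: True, q: False}
  {q: True, z: False}


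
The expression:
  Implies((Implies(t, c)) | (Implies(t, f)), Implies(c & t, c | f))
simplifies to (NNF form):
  True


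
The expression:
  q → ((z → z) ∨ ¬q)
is always true.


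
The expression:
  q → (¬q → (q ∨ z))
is always true.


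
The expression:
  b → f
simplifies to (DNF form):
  f ∨ ¬b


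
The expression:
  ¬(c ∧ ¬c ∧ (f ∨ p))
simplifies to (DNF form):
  True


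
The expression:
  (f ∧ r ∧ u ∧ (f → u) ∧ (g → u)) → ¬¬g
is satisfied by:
  {g: True, u: False, r: False, f: False}
  {f: False, u: False, g: False, r: False}
  {f: True, g: True, u: False, r: False}
  {f: True, u: False, g: False, r: False}
  {r: True, g: True, f: False, u: False}
  {r: True, f: False, u: False, g: False}
  {r: True, f: True, g: True, u: False}
  {r: True, f: True, u: False, g: False}
  {g: True, u: True, r: False, f: False}
  {u: True, r: False, g: False, f: False}
  {f: True, u: True, g: True, r: False}
  {f: True, u: True, r: False, g: False}
  {g: True, u: True, r: True, f: False}
  {u: True, r: True, f: False, g: False}
  {f: True, u: True, r: True, g: True}


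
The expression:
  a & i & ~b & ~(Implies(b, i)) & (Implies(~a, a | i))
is never true.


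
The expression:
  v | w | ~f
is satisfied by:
  {v: True, w: True, f: False}
  {v: True, w: False, f: False}
  {w: True, v: False, f: False}
  {v: False, w: False, f: False}
  {f: True, v: True, w: True}
  {f: True, v: True, w: False}
  {f: True, w: True, v: False}


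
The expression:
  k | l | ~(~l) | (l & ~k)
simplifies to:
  k | l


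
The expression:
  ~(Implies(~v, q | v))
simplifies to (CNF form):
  ~q & ~v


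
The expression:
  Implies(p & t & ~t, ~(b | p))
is always true.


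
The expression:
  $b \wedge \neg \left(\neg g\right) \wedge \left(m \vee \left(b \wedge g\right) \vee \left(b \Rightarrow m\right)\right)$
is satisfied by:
  {b: True, g: True}


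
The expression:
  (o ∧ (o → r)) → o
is always true.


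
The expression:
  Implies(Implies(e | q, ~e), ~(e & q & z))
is always true.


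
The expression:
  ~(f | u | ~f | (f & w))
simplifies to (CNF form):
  False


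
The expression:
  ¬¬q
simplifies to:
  q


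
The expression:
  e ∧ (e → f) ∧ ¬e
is never true.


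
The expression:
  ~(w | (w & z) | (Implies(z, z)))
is never true.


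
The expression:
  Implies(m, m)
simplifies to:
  True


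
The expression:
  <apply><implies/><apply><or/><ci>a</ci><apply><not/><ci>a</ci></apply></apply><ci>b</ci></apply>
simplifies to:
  <ci>b</ci>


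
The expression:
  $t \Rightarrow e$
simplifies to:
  $e \vee \neg t$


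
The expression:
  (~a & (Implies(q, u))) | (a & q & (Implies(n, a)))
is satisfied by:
  {u: True, a: False, q: False}
  {u: False, a: False, q: False}
  {q: True, u: True, a: False}
  {a: True, q: True, u: True}
  {a: True, q: True, u: False}


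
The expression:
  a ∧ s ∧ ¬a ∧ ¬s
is never true.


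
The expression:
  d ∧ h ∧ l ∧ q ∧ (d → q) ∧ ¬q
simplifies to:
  False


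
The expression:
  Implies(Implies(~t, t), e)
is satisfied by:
  {e: True, t: False}
  {t: False, e: False}
  {t: True, e: True}


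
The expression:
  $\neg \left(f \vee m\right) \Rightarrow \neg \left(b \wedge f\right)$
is always true.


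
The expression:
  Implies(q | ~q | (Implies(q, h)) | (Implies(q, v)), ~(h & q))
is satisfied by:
  {h: False, q: False}
  {q: True, h: False}
  {h: True, q: False}


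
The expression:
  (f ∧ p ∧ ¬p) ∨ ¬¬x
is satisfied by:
  {x: True}


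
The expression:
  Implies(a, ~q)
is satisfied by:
  {q: False, a: False}
  {a: True, q: False}
  {q: True, a: False}


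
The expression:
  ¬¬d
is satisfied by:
  {d: True}


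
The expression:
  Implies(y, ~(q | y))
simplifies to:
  ~y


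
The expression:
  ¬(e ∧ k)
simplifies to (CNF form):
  ¬e ∨ ¬k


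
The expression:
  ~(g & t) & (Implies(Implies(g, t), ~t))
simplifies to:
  ~t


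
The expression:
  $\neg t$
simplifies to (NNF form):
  $\neg t$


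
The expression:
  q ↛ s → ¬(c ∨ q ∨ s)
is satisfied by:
  {s: True, q: False}
  {q: False, s: False}
  {q: True, s: True}


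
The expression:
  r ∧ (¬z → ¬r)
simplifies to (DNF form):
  r ∧ z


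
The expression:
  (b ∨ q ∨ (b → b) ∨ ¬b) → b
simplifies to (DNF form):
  b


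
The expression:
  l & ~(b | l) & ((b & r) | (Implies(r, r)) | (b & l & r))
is never true.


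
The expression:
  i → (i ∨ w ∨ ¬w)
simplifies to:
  True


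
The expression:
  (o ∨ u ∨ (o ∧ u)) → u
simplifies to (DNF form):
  u ∨ ¬o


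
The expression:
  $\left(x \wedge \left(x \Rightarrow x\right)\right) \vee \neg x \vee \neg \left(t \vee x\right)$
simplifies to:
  $\text{True}$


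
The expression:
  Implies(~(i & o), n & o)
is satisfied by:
  {i: True, n: True, o: True}
  {i: True, o: True, n: False}
  {n: True, o: True, i: False}


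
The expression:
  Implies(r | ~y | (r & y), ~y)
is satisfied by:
  {y: False, r: False}
  {r: True, y: False}
  {y: True, r: False}


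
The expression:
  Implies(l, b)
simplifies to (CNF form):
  b | ~l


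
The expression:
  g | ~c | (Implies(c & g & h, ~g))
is always true.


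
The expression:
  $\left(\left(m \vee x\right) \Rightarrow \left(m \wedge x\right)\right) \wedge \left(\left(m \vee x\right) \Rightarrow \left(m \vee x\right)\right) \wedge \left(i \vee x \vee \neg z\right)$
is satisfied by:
  {x: True, m: True, i: True, z: False}
  {x: True, m: True, z: False, i: False}
  {x: True, m: True, i: True, z: True}
  {x: True, m: True, z: True, i: False}
  {i: True, x: False, z: False, m: False}
  {x: False, z: False, i: False, m: False}
  {i: True, z: True, x: False, m: False}


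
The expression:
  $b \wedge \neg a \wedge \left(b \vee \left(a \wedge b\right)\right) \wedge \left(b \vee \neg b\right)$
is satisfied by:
  {b: True, a: False}


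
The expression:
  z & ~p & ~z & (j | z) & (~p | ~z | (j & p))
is never true.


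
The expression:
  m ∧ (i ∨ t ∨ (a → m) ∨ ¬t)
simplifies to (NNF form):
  m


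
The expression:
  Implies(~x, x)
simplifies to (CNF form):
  x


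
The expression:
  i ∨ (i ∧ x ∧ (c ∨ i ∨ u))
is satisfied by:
  {i: True}


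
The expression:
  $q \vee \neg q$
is always true.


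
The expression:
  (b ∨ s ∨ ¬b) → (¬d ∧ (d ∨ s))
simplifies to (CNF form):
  s ∧ ¬d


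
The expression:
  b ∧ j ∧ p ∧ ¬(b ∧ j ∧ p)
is never true.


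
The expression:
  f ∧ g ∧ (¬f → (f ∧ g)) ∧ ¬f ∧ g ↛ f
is never true.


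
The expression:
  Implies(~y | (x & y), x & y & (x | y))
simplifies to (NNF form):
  y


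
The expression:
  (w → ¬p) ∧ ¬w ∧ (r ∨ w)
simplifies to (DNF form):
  r ∧ ¬w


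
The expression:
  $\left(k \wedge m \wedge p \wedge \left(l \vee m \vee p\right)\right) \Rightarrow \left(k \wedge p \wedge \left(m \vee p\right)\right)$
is always true.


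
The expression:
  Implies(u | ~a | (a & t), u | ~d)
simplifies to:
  u | ~d | (a & ~t)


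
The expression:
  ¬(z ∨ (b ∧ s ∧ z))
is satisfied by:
  {z: False}


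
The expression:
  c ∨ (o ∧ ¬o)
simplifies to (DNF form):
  c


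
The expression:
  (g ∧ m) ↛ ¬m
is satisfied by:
  {m: True, g: True}


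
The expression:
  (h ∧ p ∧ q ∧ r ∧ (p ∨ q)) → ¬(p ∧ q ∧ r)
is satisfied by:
  {p: False, q: False, r: False, h: False}
  {h: True, p: False, q: False, r: False}
  {r: True, p: False, q: False, h: False}
  {h: True, r: True, p: False, q: False}
  {q: True, h: False, p: False, r: False}
  {h: True, q: True, p: False, r: False}
  {r: True, q: True, h: False, p: False}
  {h: True, r: True, q: True, p: False}
  {p: True, r: False, q: False, h: False}
  {h: True, p: True, r: False, q: False}
  {r: True, p: True, h: False, q: False}
  {h: True, r: True, p: True, q: False}
  {q: True, p: True, r: False, h: False}
  {h: True, q: True, p: True, r: False}
  {r: True, q: True, p: True, h: False}
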